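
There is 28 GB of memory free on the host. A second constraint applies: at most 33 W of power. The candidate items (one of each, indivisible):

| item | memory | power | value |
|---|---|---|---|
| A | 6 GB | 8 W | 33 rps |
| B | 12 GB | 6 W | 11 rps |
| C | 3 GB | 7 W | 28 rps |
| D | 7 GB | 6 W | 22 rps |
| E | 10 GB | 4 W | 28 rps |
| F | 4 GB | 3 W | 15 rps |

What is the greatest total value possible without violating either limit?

111 rps

Feasible sets respecting both limits:
- A+C+D+E: memory 26, power 25, value 111
- A+C+E+F: memory 23, power 22, value 104
- A+C+D+F: memory 20, power 24, value 98
Best: 111 rps.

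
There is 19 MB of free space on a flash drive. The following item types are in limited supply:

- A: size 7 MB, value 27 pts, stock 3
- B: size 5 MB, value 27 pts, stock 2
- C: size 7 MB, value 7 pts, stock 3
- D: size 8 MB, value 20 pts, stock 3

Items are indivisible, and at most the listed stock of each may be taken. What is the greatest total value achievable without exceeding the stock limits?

81 pts

Top feasible selections:
- 1×A + 2×B: size 17, value 81
- 2×A + 1×B: size 19, value 81
Best: 81 pts.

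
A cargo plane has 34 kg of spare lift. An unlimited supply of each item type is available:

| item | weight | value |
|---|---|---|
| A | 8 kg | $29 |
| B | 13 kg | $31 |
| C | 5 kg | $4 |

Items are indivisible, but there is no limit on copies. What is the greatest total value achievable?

$116

Best value-per-unit is A at 29/8, and filling with it alone uses weight 4×8=32. No mix of the others beats 4×29 = 116.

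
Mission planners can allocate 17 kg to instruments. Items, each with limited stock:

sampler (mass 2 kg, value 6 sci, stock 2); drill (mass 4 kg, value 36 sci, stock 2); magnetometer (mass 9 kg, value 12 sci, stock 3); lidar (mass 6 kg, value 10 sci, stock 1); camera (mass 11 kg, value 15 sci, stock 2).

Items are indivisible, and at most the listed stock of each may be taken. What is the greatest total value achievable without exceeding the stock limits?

88 sci

Best selections within mass 17 and stock limits:
- 1×sampler + 2×drill + 1×lidar: mass 16, value 88
- 2×sampler + 2×drill: mass 12, value 84
- 2×drill + 1×magnetometer: mass 17, value 84
- 2×drill + 1×lidar: mass 14, value 82
Best: 88 sci.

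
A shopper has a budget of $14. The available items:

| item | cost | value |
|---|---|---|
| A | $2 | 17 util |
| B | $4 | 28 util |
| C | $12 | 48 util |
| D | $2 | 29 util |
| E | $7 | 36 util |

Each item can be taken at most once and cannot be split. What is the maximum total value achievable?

93 util

This is a 0/1 knapsack; check combinations near the capacity.
- B+D+E: cost 4+2+7=13, value 28+29+36=93
- A+D+E: cost 2+2+7=11, value 17+29+36=82
- A+B+E: cost 2+4+7=13, value 17+28+36=81
- C+D: cost 12+2=14, value 48+29=77
Best: 93 util.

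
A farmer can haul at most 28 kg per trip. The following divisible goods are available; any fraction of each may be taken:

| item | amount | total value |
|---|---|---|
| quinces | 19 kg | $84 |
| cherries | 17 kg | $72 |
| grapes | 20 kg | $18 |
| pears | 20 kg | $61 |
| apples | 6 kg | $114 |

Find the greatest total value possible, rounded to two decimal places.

Take in order of value per unit:
- apples (114/6 per unit): all 6 → value 114, running total 114.00
- quinces (84/19 per unit): all 19 → value 84, running total 198.00
- cherries (72/17 per unit): 3 of 17 → value 3×72/17 = 12.7059, running total 210.71
Total 210.71.

210.71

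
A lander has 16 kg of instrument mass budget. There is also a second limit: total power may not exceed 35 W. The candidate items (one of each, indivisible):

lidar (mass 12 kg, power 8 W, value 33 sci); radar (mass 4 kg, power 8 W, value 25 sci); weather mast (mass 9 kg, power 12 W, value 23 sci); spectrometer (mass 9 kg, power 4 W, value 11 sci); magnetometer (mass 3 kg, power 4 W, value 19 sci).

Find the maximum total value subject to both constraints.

67 sci

Feasible sets respecting both limits:
- radar+weather mast+magnetometer: mass 16, power 24, value 67
- lidar+radar: mass 16, power 16, value 58
- radar+spectrometer+magnetometer: mass 16, power 16, value 55
Best: 67 sci.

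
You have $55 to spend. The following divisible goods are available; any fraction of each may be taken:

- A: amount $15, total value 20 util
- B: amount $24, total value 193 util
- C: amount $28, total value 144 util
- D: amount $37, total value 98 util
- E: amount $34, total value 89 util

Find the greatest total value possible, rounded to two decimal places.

344.95

Take in order of value per unit:
- B (193/24 per unit): all 24 → value 193, running total 193.00
- C (144/28 per unit): all 28 → value 144, running total 337.00
- D (98/37 per unit): 3 of 37 → value 3×98/37 = 7.9459, running total 344.95
Total 344.95.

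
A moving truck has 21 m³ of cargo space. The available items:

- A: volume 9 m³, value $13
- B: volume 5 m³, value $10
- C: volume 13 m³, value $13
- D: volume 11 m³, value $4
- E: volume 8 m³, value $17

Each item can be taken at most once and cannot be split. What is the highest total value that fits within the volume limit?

$30

Check high-value combinations within 21 m³:
- A+E: volume 9+8=17, value 13+17=30
- C+E: volume 13+8=21, value 13+17=30
- B+E: volume 5+8=13, value 10+17=27
- A+B: volume 9+5=14, value 13+10=23
Best: $30.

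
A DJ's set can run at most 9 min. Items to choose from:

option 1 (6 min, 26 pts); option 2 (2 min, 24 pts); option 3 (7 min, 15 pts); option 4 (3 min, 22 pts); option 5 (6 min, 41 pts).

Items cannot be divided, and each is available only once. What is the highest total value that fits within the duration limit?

Check high-value combinations within 9 min:
- option 2+option 5: duration 2+6=8, value 24+41=65
- option 4+option 5: duration 3+6=9, value 22+41=63
- option 1+option 2: duration 6+2=8, value 26+24=50
- option 1+option 4: duration 6+3=9, value 26+22=48
Best: 65 pts.

65 pts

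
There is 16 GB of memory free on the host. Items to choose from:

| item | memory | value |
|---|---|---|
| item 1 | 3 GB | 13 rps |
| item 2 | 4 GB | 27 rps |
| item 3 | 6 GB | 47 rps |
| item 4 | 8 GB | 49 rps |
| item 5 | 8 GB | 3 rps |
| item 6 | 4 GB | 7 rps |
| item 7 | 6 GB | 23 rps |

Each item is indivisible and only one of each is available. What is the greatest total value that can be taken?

97 rps

This is a 0/1 knapsack; check combinations near the capacity.
- item 2+item 3+item 7: memory 4+6+6=16, value 27+47+23=97
- item 3+item 4: memory 6+8=14, value 47+49=96
- item 1+item 2+item 4: memory 3+4+8=15, value 13+27+49=89
- item 1+item 2+item 3: memory 3+4+6=13, value 13+27+47=87
Best: 97 rps.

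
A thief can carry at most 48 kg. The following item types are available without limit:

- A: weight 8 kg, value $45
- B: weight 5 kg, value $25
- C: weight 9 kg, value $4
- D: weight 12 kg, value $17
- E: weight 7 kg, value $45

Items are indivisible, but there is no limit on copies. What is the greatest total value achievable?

$295

Best value-per-unit is E at 45/7; filling with it alone gives 6×45 = 270.
Optimal mix: 1×A + 1×B + 5×E → weight 48, value 295.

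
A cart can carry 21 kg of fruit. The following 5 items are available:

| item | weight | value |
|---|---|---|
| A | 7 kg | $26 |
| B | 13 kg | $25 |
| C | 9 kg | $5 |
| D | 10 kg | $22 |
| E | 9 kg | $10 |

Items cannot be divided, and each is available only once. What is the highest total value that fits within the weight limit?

$51

Check high-value combinations within 21 kg:
- A+B: weight 7+13=20, value 26+25=51
- A+D: weight 7+10=17, value 26+22=48
- A+E: weight 7+9=16, value 26+10=36
Best: $51.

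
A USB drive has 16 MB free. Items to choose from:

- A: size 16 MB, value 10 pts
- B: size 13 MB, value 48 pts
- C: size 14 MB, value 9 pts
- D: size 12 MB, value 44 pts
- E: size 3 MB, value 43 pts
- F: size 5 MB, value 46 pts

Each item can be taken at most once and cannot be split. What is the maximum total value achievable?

Check high-value combinations within 16 MB:
- B+E: size 13+3=16, value 48+43=91
- E+F: size 3+5=8, value 43+46=89
- D+E: size 12+3=15, value 44+43=87
- B: size 13, value 48
- F: size 5, value 46
Best: 91 pts.

91 pts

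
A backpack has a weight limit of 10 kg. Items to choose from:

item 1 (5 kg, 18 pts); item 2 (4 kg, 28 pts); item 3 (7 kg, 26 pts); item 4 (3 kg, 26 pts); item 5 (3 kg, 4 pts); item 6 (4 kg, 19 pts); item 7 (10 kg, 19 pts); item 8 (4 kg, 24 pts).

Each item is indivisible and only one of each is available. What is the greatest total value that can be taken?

Check high-value combinations within 10 kg:
- item 2+item 4+item 5: weight 4+3+3=10, value 28+26+4=58
- item 2+item 4: weight 4+3=7, value 28+26=54
- item 4+item 5+item 8: weight 3+3+4=10, value 26+4+24=54
- item 2+item 8: weight 4+4=8, value 28+24=52
- item 3+item 4: weight 7+3=10, value 26+26=52
Best: 58 pts.

58 pts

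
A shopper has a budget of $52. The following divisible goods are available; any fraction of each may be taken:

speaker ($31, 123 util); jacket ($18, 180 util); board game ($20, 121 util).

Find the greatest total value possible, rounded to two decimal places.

356.55

Take in order of value per unit:
- jacket (180/18 per unit): all 18 → value 180, running total 180.00
- board game (121/20 per unit): all 20 → value 121, running total 301.00
- speaker (123/31 per unit): 14 of 31 → value 14×123/31 = 55.5484, running total 356.55
Total 356.55.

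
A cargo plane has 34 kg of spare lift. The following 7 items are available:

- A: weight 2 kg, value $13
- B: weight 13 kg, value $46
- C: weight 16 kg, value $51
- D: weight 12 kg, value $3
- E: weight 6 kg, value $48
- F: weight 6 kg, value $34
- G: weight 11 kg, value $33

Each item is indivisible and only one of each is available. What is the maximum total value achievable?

Check high-value combinations within 34 kg:
- A+C+E+F: weight 2+16+6+6=30, value 13+51+48+34=146
- A+B+E+F: weight 2+13+6+6=27, value 13+46+48+34=141
- A+B+E+G: weight 2+13+6+11=32, value 13+46+48+33=140
- C+E+F: weight 16+6+6=28, value 51+48+34=133
- C+E+G: weight 16+6+11=33, value 51+48+33=132
Best: $146.

$146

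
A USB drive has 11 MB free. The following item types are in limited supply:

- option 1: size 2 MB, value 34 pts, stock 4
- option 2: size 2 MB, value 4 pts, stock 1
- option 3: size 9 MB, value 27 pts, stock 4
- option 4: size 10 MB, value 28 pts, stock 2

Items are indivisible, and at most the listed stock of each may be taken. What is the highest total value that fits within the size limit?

140 pts

Top feasible selections:
- 4×option 1 + 1×option 2: size 10, value 140
- 4×option 1: size 8, value 136
- 3×option 1 + 1×option 2: size 8, value 106
Best: 140 pts.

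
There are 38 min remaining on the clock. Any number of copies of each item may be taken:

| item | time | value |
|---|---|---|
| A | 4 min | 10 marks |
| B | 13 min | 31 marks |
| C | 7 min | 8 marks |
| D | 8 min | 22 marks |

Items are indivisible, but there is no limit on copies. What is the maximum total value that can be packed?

Best value-per-unit is D at 22/8; filling with it alone gives 4×22 = 88.
Optimal mix: 1×A + 4×D → time 36, value 98.

98 marks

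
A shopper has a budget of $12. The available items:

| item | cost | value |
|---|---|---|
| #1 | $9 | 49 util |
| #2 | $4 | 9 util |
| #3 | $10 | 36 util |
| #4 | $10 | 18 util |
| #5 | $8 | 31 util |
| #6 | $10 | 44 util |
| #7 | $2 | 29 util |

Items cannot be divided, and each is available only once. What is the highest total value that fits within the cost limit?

This is a 0/1 knapsack; check combinations near the capacity.
- #1+#7: cost 9+2=11, value 49+29=78
- #6+#7: cost 10+2=12, value 44+29=73
- #3+#7: cost 10+2=12, value 36+29=65
Best: 78 util.

78 util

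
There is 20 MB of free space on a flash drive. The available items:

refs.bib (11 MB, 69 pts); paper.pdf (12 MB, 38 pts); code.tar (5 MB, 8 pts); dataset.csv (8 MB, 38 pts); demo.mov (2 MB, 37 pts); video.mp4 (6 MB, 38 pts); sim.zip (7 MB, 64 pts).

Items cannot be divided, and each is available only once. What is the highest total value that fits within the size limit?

170 pts

Check high-value combinations within 20 MB:
- refs.bib+demo.mov+sim.zip: size 11+2+7=20, value 69+37+64=170
- code.tar+demo.mov+video.mp4+sim.zip: size 5+2+6+7=20, value 8+37+38+64=147
- refs.bib+demo.mov+video.mp4: size 11+2+6=19, value 69+37+38=144
- demo.mov+video.mp4+sim.zip: size 2+6+7=15, value 37+38+64=139
Best: 170 pts.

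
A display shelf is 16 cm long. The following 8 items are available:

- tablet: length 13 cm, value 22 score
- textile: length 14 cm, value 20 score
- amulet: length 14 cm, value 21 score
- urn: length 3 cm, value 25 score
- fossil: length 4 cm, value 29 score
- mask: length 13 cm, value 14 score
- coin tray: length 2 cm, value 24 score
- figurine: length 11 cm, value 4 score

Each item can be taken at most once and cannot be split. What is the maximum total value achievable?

78 score

Check high-value combinations within 16 cm:
- urn+fossil+coin tray: length 3+4+2=9, value 25+29+24=78
- urn+fossil: length 3+4=7, value 25+29=54
- fossil+coin tray: length 4+2=6, value 29+24=53
- urn+coin tray+figurine: length 3+2+11=16, value 25+24+4=53
- urn+coin tray: length 3+2=5, value 25+24=49
Best: 78 score.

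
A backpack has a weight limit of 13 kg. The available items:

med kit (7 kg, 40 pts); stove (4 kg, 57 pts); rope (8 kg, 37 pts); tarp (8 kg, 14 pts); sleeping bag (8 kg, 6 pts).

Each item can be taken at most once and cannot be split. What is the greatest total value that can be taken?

97 pts

Check high-value combinations within 13 kg:
- med kit+stove: weight 7+4=11, value 40+57=97
- stove+rope: weight 4+8=12, value 57+37=94
- stove+tarp: weight 4+8=12, value 57+14=71
- stove+sleeping bag: weight 4+8=12, value 57+6=63
Best: 97 pts.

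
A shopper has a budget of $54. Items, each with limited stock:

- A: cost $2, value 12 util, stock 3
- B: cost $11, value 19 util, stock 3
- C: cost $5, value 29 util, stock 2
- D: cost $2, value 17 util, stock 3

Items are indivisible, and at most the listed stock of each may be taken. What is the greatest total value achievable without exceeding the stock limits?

Top feasible selections:
- 2×A + 3×B + 2×C + 3×D: cost 53, value 190
- 3×A + 3×B + 2×C + 2×D: cost 53, value 185
Best: 190 util.

190 util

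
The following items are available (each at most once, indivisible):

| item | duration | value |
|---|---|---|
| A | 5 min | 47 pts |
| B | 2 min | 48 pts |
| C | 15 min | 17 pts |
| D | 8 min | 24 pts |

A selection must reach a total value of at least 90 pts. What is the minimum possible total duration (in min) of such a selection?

7

Subsets with value ≥ 90, sorted by total duration:
- A+B: duration 7, value 95
- A+B+D: duration 15, value 119
- A+B+C: duration 22, value 112
Minimum duration: 7 min.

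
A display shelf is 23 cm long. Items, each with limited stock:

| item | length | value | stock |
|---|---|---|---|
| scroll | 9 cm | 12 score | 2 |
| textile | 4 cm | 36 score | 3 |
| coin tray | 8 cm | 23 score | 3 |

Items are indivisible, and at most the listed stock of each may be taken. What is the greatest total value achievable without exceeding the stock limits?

131 score

Top feasible selections:
- 3×textile + 1×coin tray: length 20, value 131
- 1×scroll + 3×textile: length 21, value 120
- 3×textile: length 12, value 108
Best: 131 score.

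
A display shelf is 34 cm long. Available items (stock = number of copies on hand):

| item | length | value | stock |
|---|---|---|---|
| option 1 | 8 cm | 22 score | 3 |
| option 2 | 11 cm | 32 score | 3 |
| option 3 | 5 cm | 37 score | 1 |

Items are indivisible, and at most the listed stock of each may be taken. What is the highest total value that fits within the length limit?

Best selections within length 34 and stock limits:
- 2×option 1 + 1×option 2 + 1×option 3: length 32, value 113
- 3×option 1 + 1×option 3: length 29, value 103
- 2×option 2 + 1×option 3: length 27, value 101
Best: 113 score.

113 score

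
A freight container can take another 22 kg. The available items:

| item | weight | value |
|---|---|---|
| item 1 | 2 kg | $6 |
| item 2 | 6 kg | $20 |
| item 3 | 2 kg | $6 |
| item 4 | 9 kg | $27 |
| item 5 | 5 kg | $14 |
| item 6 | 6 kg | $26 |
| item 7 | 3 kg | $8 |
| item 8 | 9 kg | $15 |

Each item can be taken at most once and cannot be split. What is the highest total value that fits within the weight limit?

Check high-value combinations within 22 kg:
- item 1+item 2+item 5+item 6+item 7: weight 2+6+5+6+3=22, value 6+20+14+26+8=74
- item 2+item 3+item 5+item 6+item 7: weight 6+2+5+6+3=22, value 20+6+14+26+8=74
- item 2+item 4+item 6: weight 6+9+6=21, value 20+27+26=73
- item 1+item 4+item 5+item 6: weight 2+9+5+6=22, value 6+27+14+26=73
Best: $74.

$74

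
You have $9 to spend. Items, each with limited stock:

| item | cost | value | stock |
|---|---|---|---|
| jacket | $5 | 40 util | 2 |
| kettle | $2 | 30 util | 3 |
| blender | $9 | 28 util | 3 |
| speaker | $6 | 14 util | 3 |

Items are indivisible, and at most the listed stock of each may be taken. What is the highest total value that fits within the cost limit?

Best selections within cost 9 and stock limits:
- 1×jacket + 2×kettle: cost 9, value 100
- 3×kettle: cost 6, value 90
Best: 100 util.

100 util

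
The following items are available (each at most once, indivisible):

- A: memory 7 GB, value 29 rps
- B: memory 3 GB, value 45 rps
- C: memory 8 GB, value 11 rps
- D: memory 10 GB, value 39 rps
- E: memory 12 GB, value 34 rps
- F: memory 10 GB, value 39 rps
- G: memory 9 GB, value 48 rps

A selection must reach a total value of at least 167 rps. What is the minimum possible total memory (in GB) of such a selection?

32

Subsets with value ≥ 167, sorted by total memory:
- B+D+F+G: memory 32, value 171
- A+B+C+D+G: memory 37, value 172
- A+B+C+F+G: memory 37, value 172
Minimum memory: 32 GB.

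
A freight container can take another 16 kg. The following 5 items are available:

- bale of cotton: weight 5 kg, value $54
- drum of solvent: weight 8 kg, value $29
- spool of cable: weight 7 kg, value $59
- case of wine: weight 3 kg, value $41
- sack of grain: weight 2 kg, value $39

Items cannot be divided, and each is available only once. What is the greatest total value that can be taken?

Check high-value combinations within 16 kg:
- bale of cotton+spool of cable+case of wine: weight 5+7+3=15, value 54+59+41=154
- bale of cotton+spool of cable+sack of grain: weight 5+7+2=14, value 54+59+39=152
- spool of cable+case of wine+sack of grain: weight 7+3+2=12, value 59+41+39=139
- bale of cotton+case of wine+sack of grain: weight 5+3+2=10, value 54+41+39=134
- bale of cotton+drum of solvent+case of wine: weight 5+8+3=16, value 54+29+41=124
Best: $154.

$154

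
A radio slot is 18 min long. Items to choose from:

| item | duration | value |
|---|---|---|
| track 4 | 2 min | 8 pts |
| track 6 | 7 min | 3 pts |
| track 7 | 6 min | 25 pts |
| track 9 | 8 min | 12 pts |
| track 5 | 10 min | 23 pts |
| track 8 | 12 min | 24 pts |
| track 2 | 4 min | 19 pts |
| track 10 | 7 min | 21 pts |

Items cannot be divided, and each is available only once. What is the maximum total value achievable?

65 pts

Check high-value combinations within 18 min:
- track 7+track 2+track 10: duration 6+4+7=17, value 25+19+21=65
- track 4+track 7+track 5: duration 2+6+10=18, value 8+25+23=56
- track 7+track 9+track 2: duration 6+8+4=18, value 25+12+19=56
- track 4+track 7+track 10: duration 2+6+7=15, value 8+25+21=54
Best: 65 pts.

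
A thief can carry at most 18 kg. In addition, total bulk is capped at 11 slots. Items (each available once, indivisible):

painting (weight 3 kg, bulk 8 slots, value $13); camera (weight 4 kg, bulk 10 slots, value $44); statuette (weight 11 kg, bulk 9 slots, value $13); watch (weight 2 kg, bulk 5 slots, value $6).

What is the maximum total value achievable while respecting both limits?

$44

Feasible sets respecting both limits:
- camera: weight 4, bulk 10, value 44
- painting: weight 3, bulk 8, value 13
- statuette: weight 11, bulk 9, value 13
Best: $44.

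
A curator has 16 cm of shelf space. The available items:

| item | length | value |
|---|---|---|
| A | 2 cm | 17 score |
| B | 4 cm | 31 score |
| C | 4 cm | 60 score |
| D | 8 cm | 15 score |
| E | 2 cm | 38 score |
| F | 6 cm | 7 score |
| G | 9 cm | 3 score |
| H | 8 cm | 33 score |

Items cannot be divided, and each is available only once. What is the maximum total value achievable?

148 score

Check high-value combinations within 16 cm:
- A+C+E+H: length 2+4+2+8=16, value 17+60+38+33=148
- A+B+C+E: length 2+4+4+2=12, value 17+31+60+38=146
- B+C+E+F: length 4+4+2+6=16, value 31+60+38+7=136
- C+E+H: length 4+2+8=14, value 60+38+33=131
- A+C+D+E: length 2+4+8+2=16, value 17+60+15+38=130
Best: 148 score.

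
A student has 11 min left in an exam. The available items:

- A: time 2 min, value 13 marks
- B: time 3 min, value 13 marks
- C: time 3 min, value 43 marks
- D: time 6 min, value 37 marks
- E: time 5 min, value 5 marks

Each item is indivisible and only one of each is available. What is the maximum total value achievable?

Check high-value combinations within 11 min:
- A+C+D: time 2+3+6=11, value 13+43+37=93
- C+D: time 3+6=9, value 43+37=80
- A+B+C: time 2+3+3=8, value 13+13+43=69
- A+B+D: time 2+3+6=11, value 13+13+37=63
- A+C+E: time 2+3+5=10, value 13+43+5=61
Best: 93 marks.

93 marks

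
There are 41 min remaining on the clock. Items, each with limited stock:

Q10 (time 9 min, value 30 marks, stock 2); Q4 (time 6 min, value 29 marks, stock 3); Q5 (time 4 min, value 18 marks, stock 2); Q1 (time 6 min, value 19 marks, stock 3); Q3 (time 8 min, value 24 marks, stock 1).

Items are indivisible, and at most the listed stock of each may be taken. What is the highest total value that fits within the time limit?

172 marks

Top feasible selections:
- 1×Q10 + 3×Q4 + 2×Q5 + 1×Q1: time 41, value 172
- 3×Q4 + 2×Q5 + 1×Q1 + 1×Q3: time 40, value 166
- 2×Q10 + 3×Q4 + 1×Q5: time 40, value 165
- 3×Q4 + 1×Q5 + 3×Q1: time 40, value 162
Best: 172 marks.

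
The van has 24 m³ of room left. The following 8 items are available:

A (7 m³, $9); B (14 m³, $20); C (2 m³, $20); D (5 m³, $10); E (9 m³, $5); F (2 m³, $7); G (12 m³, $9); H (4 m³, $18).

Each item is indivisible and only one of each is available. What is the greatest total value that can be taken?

Check high-value combinations within 24 m³:
- B+C+F+H: volume 14+2+2+4=22, value 20+20+7+18=65
- A+C+D+F+H: volume 7+2+5+2+4=20, value 9+20+10+7+18=64
- C+D+E+F+H: volume 2+5+9+2+4=22, value 20+10+5+7+18=60
- A+C+E+F+H: volume 7+2+9+2+4=24, value 9+20+5+7+18=59
- B+C+H: volume 14+2+4=20, value 20+20+18=58
Best: $65.

$65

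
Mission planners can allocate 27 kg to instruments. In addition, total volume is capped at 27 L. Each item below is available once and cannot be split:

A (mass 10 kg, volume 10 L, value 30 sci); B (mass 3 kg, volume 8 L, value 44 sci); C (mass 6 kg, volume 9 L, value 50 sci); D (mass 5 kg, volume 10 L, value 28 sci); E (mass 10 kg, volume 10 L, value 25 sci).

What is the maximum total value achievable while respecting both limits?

124 sci

Feasible sets respecting both limits:
- A+B+C: mass 19, volume 27, value 124
- B+C+D: mass 14, volume 27, value 122
- B+C+E: mass 19, volume 27, value 119
Best: 124 sci.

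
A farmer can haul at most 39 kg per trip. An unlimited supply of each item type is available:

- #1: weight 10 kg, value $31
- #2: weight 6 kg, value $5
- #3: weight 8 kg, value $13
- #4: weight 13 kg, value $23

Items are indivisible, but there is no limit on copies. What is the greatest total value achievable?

Best value-per-unit is #1 at 31/10; filling with it alone gives 3×31 = 93.
Optimal mix: 3×#1 + 1×#3 → weight 38, value 106.

$106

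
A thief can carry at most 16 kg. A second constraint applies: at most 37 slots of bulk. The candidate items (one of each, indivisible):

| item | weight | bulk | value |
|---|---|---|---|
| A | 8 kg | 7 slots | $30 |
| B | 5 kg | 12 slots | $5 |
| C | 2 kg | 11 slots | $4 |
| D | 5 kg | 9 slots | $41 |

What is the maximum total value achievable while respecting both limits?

Feasible sets respecting both limits:
- A+C+D: weight 15, bulk 27, value 75
- A+D: weight 13, bulk 16, value 71
- B+C+D: weight 12, bulk 32, value 50
- B+D: weight 10, bulk 21, value 46
Best: $75.

$75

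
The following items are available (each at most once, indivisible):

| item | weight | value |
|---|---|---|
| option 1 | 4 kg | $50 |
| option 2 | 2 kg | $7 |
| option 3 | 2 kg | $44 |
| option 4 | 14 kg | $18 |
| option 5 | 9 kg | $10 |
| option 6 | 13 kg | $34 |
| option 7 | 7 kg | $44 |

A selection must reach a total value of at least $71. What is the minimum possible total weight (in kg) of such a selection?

Subsets with value ≥ 71, sorted by total weight:
- option 1+option 3: weight 6, value 94
- option 1+option 2+option 3: weight 8, value 101
- option 3+option 7: weight 9, value 88
- option 2+option 3+option 7: weight 11, value 95
Minimum weight: 6 kg.

6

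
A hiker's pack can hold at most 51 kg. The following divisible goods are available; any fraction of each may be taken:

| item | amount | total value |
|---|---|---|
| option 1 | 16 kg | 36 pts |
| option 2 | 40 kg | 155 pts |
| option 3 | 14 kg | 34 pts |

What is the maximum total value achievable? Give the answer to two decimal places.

181.71

Take in order of value per unit:
- option 2 (155/40 per unit): all 40 → value 155, running total 155.00
- option 3 (34/14 per unit): 11 of 14 → value 11×34/14 = 26.7143, running total 181.71
Total 181.71.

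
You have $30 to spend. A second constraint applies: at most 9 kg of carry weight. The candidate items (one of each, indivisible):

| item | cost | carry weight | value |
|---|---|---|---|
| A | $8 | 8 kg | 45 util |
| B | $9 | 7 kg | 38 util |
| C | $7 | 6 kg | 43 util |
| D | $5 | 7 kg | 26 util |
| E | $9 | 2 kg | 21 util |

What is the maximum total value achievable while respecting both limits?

64 util

Feasible sets respecting both limits:
- C+E: cost 16, carry weight 8, value 64
- B+E: cost 18, carry weight 9, value 59
- D+E: cost 14, carry weight 9, value 47
Best: 64 util.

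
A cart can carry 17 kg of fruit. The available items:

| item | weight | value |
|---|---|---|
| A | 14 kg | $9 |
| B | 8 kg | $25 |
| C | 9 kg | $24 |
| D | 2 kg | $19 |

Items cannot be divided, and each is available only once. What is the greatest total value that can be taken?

$49

Check high-value combinations within 17 kg:
- B+C: weight 8+9=17, value 25+24=49
- B+D: weight 8+2=10, value 25+19=44
- C+D: weight 9+2=11, value 24+19=43
Best: $49.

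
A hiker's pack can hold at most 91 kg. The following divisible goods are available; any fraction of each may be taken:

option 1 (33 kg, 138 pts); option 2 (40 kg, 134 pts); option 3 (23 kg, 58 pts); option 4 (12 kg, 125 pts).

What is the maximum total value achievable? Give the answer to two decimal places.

412.13

Take in order of value per unit:
- option 4 (125/12 per unit): all 12 → value 125, running total 125.00
- option 1 (138/33 per unit): all 33 → value 138, running total 263.00
- option 2 (134/40 per unit): all 40 → value 134, running total 397.00
- option 3 (58/23 per unit): 6 of 23 → value 6×58/23 = 15.1304, running total 412.13
Total 412.13.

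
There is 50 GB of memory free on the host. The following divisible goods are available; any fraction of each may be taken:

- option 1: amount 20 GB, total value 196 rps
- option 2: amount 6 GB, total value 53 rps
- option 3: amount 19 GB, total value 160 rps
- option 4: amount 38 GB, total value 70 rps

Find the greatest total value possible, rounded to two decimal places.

Take in order of value per unit:
- option 1 (196/20 per unit): all 20 → value 196, running total 196.00
- option 2 (53/6 per unit): all 6 → value 53, running total 249.00
- option 3 (160/19 per unit): all 19 → value 160, running total 409.00
- option 4 (70/38 per unit): 5 of 38 → value 5×70/38 = 9.2105, running total 418.21
Total 418.21.

418.21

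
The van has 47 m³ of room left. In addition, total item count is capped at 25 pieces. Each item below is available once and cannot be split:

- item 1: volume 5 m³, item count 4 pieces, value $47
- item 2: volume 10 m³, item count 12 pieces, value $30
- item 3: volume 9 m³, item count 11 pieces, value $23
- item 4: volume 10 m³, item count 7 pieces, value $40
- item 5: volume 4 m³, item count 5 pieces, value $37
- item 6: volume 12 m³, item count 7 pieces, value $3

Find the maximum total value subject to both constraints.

Feasible sets respecting both limits:
- item 1+item 4+item 5+item 6: volume 31, item count 23, value 127
- item 1+item 4+item 5: volume 19, item count 16, value 124
- item 1+item 2+item 4: volume 25, item count 23, value 117
- item 1+item 2+item 5: volume 19, item count 21, value 114
Best: $127.

$127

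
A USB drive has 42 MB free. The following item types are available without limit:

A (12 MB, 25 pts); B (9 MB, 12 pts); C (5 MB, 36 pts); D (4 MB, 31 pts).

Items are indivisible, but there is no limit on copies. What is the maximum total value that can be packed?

320 pts

Best value-per-unit is D at 31/4; filling with it alone gives 10×31 = 310.
Optimal mix: 2×C + 8×D → size 42, value 320.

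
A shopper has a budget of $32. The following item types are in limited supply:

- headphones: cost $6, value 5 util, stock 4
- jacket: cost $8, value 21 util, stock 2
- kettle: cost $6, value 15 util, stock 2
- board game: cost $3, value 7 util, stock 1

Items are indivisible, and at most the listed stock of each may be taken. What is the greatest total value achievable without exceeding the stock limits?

79 util

Best selections within cost 32 and stock limits:
- 2×jacket + 2×kettle + 1×board game: cost 31, value 79
- 2×jacket + 2×kettle: cost 28, value 72
- 1×headphones + 2×jacket + 1×kettle + 1×board game: cost 31, value 69
- 2×jacket + 1×kettle + 1×board game: cost 25, value 64
Best: 79 util.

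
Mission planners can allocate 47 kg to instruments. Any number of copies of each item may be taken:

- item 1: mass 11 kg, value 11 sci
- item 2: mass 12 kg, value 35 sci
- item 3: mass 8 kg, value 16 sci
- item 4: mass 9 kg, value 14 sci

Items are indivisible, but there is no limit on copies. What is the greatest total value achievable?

Best value-per-unit is item 2 at 35/12; filling with it alone gives 3×35 = 105.
Optimal mix: 3×item 2 + 1×item 3 → mass 44, value 121.

121 sci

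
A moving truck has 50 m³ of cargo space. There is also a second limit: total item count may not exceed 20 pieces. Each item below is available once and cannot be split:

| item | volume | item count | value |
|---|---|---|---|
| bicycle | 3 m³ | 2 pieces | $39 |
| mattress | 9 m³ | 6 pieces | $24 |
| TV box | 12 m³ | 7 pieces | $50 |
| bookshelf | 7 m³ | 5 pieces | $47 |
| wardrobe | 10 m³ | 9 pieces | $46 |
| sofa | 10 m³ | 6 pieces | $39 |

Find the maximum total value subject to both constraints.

$175

Feasible sets respecting both limits:
- bicycle+TV box+bookshelf+sofa: volume 32, item count 20, value 175
- bicycle+mattress+TV box+bookshelf: volume 31, item count 20, value 160
- bicycle+mattress+bookshelf+sofa: volume 29, item count 19, value 149
Best: $175.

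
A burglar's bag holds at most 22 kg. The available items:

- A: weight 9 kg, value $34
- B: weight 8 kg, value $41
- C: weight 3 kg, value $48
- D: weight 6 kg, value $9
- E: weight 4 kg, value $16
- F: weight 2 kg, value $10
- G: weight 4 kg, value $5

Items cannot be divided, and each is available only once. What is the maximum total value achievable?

$133

Check high-value combinations within 22 kg:
- A+B+C+F: weight 9+8+3+2=22, value 34+41+48+10=133
- A+B+C: weight 9+8+3=20, value 34+41+48=123
- B+C+E+F+G: weight 8+3+4+2+4=21, value 41+48+16+10+5=120
Best: $133.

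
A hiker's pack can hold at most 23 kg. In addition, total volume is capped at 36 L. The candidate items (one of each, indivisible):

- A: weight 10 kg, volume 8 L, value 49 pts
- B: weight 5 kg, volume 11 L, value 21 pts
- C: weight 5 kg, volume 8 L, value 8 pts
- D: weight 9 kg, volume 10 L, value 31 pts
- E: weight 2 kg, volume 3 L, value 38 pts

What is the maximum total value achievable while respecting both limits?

Feasible sets respecting both limits:
- A+D+E: weight 21, volume 21, value 118
- A+B+C+E: weight 22, volume 30, value 116
- A+B+E: weight 17, volume 22, value 108
Best: 118 pts.

118 pts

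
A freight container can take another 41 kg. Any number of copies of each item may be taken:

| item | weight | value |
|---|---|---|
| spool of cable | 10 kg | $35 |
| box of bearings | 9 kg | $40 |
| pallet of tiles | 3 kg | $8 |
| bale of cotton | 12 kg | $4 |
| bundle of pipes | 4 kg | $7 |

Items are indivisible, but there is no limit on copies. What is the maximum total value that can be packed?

Best value-per-unit is box of bearings at 40/9; filling with it alone gives 4×40 = 160.
Optimal mix: 4×box of bearings + 1×pallet of tiles → weight 39, value 168.

$168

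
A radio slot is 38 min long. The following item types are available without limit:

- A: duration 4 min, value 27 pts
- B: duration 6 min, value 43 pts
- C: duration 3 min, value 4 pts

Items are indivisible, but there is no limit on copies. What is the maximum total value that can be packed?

269 pts

Best value-per-unit is B at 43/6; filling with it alone gives 6×43 = 258.
Optimal mix: 2×A + 5×B → duration 38, value 269.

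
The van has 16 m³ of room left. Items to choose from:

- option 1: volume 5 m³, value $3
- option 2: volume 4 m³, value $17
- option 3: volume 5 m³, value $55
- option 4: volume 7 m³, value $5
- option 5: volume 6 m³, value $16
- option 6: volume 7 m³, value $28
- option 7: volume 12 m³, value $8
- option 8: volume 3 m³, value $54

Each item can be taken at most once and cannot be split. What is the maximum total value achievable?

$137

Check high-value combinations within 16 m³:
- option 3+option 6+option 8: volume 5+7+3=15, value 55+28+54=137
- option 2+option 3+option 8: volume 4+5+3=12, value 17+55+54=126
- option 3+option 5+option 8: volume 5+6+3=14, value 55+16+54=125
Best: $137.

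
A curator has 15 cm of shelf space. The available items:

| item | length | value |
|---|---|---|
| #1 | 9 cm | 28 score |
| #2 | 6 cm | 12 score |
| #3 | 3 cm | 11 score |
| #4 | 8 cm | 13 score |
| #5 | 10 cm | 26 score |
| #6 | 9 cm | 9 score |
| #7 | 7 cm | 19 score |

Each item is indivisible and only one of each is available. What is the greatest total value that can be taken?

40 score

Check high-value combinations within 15 cm:
- #1+#2: length 9+6=15, value 28+12=40
- #1+#3: length 9+3=12, value 28+11=39
- #3+#5: length 3+10=13, value 11+26=37
Best: 40 score.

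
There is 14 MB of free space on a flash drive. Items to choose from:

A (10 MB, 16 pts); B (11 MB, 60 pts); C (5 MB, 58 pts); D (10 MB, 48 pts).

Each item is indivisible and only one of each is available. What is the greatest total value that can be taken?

60 pts

Check high-value combinations within 14 MB:
- B: size 11, value 60
- C: size 5, value 58
- D: size 10, value 48
Best: 60 pts.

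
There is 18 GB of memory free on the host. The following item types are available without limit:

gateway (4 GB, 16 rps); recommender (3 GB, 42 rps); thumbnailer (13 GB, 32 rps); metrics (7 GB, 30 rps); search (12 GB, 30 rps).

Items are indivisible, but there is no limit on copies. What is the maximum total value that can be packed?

252 rps

Best value-per-unit is recommender at 42/3, and filling with it alone uses memory 6×3=18. No mix of the others beats 6×42 = 252.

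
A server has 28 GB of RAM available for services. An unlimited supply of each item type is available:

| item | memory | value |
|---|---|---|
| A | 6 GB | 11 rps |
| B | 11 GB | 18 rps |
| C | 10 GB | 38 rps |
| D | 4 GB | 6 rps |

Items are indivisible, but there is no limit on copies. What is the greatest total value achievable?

Best value-per-unit is C at 38/10; filling with it alone gives 2×38 = 76.
Optimal mix: 2×C + 2×D → memory 28, value 88.

88 rps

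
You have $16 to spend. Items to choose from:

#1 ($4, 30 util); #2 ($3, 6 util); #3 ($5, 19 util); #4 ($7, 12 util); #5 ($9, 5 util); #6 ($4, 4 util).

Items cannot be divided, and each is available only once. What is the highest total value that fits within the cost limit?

Check high-value combinations within $16:
- #1+#3+#4: cost 4+5+7=16, value 30+19+12=61
- #1+#2+#3+#6: cost 4+3+5+4=16, value 30+6+19+4=59
- #1+#2+#3: cost 4+3+5=12, value 30+6+19=55
- #1+#3+#6: cost 4+5+4=13, value 30+19+4=53
Best: 61 util.

61 util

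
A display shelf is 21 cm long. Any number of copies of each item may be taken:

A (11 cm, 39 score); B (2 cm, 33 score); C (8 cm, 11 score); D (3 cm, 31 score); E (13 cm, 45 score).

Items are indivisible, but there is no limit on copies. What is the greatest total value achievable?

Best value-per-unit is B at 33/2, and filling with it alone uses length 10×2=20. No mix of the others beats 10×33 = 330.

330 score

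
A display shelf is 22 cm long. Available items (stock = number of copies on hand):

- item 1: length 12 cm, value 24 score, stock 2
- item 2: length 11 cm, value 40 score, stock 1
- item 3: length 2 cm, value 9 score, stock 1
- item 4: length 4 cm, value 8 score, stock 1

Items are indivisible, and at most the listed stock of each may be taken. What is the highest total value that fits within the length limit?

57 score

Top feasible selections:
- 1×item 2 + 1×item 3 + 1×item 4: length 17, value 57
- 1×item 2 + 1×item 3: length 13, value 49
- 1×item 2 + 1×item 4: length 15, value 48
Best: 57 score.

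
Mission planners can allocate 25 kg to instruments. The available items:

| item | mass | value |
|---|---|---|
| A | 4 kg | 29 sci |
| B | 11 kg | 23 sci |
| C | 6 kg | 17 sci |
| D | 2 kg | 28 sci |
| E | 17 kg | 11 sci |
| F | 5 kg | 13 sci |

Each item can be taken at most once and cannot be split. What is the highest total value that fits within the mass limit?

This is a 0/1 knapsack; check combinations near the capacity.
- A+B+C+D: mass 4+11+6+2=23, value 29+23+17+28=97
- A+B+D+F: mass 4+11+2+5=22, value 29+23+28+13=93
- A+C+D+F: mass 4+6+2+5=17, value 29+17+28+13=87
- B+C+D+F: mass 11+6+2+5=24, value 23+17+28+13=81
Best: 97 sci.

97 sci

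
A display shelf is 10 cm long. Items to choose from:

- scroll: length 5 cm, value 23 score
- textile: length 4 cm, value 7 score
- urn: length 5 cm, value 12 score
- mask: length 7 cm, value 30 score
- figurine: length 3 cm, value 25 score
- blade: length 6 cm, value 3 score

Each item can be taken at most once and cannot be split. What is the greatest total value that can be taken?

Check high-value combinations within 10 cm:
- mask+figurine: length 7+3=10, value 30+25=55
- scroll+figurine: length 5+3=8, value 23+25=48
- urn+figurine: length 5+3=8, value 12+25=37
- scroll+urn: length 5+5=10, value 23+12=35
Best: 55 score.

55 score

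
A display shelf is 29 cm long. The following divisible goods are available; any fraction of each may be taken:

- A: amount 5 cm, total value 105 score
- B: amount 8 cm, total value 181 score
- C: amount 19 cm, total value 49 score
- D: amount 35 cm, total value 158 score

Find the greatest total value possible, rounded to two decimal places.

358.23

Take in order of value per unit:
- B (181/8 per unit): all 8 → value 181, running total 181.00
- A (105/5 per unit): all 5 → value 105, running total 286.00
- D (158/35 per unit): 16 of 35 → value 16×158/35 = 72.2286, running total 358.23
Total 358.23.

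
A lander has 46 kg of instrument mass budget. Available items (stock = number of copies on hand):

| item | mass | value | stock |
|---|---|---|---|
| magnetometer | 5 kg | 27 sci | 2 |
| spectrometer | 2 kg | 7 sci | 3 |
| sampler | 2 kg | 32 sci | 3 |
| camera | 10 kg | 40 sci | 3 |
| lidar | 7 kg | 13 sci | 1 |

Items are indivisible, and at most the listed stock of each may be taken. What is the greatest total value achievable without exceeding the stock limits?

270 sci

Top feasible selections:
- 2×magnetometer + 3×sampler + 3×camera: mass 46, value 270
- 1×magnetometer + 2×spectrometer + 3×sampler + 3×camera: mass 45, value 257
- 2×magnetometer + 3×spectrometer + 3×sampler + 2×camera: mass 42, value 251
- 1×magnetometer + 1×spectrometer + 3×sampler + 3×camera: mass 43, value 250
Best: 270 sci.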